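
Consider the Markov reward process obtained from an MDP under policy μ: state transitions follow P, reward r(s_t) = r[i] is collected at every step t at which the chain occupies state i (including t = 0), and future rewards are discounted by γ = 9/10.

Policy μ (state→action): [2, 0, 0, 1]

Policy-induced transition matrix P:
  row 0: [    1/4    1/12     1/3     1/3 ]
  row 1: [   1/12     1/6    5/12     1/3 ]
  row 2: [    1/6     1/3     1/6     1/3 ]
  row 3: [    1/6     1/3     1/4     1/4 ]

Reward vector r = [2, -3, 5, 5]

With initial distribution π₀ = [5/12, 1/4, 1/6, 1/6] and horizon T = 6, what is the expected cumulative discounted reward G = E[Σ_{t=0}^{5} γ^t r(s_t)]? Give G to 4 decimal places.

G = 11.3658

t=0: π = [0.4167, 0.2500, 0.1667, 0.1667], E[r] = 1.7500, γ^t·E[r] = 1.750000, running G = 1.750000
t=1: π = [0.1806, 0.1875, 0.3125, 0.3194], E[r] = 2.9583, γ^t·E[r] = 2.662500, running G = 4.412500
t=2: π = [0.1661, 0.2569, 0.2703, 0.3067], E[r] = 2.4462, γ^t·E[r] = 1.981406, running G = 6.393906
t=3: π = [0.1591, 0.2490, 0.2841, 0.3078], E[r] = 2.5308, γ^t·E[r] = 1.844965, running G = 8.238871
t=4: π = [0.1592, 0.2521, 0.2811, 0.3077], E[r] = 2.5060, γ^t·E[r] = 1.644173, running G = 9.883045
t=5: π = [0.1589, 0.2515, 0.2819, 0.3077], E[r] = 2.5110, γ^t·E[r] = 1.482714, running G = 11.365758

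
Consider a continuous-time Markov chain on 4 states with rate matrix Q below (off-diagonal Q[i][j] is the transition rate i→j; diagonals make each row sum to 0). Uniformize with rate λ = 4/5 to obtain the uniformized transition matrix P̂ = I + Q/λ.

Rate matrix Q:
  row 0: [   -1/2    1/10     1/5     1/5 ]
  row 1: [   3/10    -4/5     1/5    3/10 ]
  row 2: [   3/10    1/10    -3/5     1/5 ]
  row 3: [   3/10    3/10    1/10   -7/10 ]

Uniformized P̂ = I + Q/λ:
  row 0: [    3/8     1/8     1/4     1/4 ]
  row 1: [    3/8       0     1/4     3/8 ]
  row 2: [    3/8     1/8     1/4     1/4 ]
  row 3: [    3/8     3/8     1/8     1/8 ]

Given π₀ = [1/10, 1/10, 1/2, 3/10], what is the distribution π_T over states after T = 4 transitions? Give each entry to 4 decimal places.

t=0: π = [0.1000, 0.1000, 0.5000, 0.3000]
t=1: π = [0.3750, 0.1875, 0.2125, 0.2250]
t=2: π = [0.3750, 0.1578, 0.2219, 0.2453]
t=3: π = [0.3750, 0.1666, 0.2193, 0.2391]
t=4: π = [0.3750, 0.1639, 0.2201, 0.2409]

π = [0.3750, 0.1639, 0.2201, 0.2409]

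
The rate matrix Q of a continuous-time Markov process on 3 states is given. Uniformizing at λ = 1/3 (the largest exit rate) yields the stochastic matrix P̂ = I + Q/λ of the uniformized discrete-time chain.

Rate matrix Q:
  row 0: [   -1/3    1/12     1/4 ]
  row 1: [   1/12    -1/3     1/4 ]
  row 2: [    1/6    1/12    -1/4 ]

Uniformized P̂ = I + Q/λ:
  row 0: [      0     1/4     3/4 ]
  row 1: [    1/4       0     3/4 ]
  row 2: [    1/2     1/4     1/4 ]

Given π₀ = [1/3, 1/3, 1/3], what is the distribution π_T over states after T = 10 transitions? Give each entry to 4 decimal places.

π = [0.3002, 0.2000, 0.4998]

t=0: π = [0.3333, 0.3333, 0.3333]
t=1: π = [0.2500, 0.1667, 0.5833]
t=2: π = [0.3333, 0.2083, 0.4583]
t=3: π = [0.2813, 0.1979, 0.5208]
t=4: π = [0.3099, 0.2005, 0.4896]
t=5: π = [0.2949, 0.1999, 0.5052]
t=6: π = [0.3026, 0.2000, 0.4974]
t=7: π = [0.2987, 0.2000, 0.5013]
t=8: π = [0.3006, 0.2000, 0.4993]
t=9: π = [0.2997, 0.2000, 0.5003]
t=10: π = [0.3002, 0.2000, 0.4998]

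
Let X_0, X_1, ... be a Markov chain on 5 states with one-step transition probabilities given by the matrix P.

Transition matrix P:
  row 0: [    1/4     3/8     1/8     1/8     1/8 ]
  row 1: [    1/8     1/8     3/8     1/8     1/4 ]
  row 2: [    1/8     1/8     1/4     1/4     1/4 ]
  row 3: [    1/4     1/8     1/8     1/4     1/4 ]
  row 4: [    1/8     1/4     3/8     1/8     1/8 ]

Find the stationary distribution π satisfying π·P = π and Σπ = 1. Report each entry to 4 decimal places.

π = [0.1685, 0.1926, 0.2560, 0.1794, 0.2035]

Balance equations π_j = Σ_i π_i·P[i][j]:
  π_0 = 1/4·π_0 + 1/8·π_1 + 1/8·π_2 + 1/4·π_3 + 1/8·π_4
  π_1 = 3/8·π_0 + 1/8·π_1 + 1/8·π_2 + 1/8·π_3 + 1/4·π_4
  π_2 = 1/8·π_0 + 3/8·π_1 + 1/4·π_2 + 1/8·π_3 + 3/8·π_4
  π_3 = 1/8·π_0 + 1/8·π_1 + 1/4·π_2 + 1/4·π_3 + 1/8·π_4
  normalize: π_0 + π_1 + π_2 + π_3 + π_4 = 1
Solving the linear system gives exactly π = [77/457, 88/457, 117/457, 82/457, 93/457].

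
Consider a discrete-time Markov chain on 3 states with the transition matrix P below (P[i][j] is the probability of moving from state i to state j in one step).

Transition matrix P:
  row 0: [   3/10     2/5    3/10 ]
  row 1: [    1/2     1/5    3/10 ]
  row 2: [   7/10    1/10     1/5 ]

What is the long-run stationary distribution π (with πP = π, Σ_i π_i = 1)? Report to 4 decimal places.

π = [0.4621, 0.2652, 0.2727]

Balance equations π_j = Σ_i π_i·P[i][j]:
  π_0 = 3/10·π_0 + 1/2·π_1 + 7/10·π_2
  π_1 = 2/5·π_0 + 1/5·π_1 + 1/10·π_2
  normalize: π_0 + π_1 + π_2 = 1
Solving the linear system gives exactly π = [61/132, 35/132, 3/11].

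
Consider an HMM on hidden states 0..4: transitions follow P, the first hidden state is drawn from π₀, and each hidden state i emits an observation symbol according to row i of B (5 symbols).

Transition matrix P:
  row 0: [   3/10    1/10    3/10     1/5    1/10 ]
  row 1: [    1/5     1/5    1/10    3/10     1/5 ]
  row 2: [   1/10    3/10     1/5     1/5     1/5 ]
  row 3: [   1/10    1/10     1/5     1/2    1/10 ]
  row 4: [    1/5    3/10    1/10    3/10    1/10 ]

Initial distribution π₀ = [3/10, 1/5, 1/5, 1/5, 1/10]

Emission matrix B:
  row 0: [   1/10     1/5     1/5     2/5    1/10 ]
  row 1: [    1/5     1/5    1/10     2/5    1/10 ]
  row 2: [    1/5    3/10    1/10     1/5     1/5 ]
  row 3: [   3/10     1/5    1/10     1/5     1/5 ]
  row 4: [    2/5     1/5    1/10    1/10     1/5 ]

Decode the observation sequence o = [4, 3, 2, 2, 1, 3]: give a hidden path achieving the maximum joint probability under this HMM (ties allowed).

t=0: δ = [3.000e-02, 2.000e-02, 4.000e-02, 4.000e-02, 2.000e-02]  (obs o_0=4)
t=1: δ = [3.600e-03, 4.800e-03, 1.800e-03, 4.000e-03, 8.000e-04]  ψ = [0, 2, 0, 3, 2]  (obs o_1=3)
t=2: δ = [2.160e-04, 9.600e-05, 1.080e-04, 2.000e-04, 9.600e-05]  ψ = [0, 1, 0, 3, 1]  (obs o_2=2)
t=3: δ = [1.296e-05, 3.240e-06, 6.480e-06, 1.000e-05, 2.160e-06]  ψ = [0, 2, 0, 3, 0]  (obs o_3=2)
t=4: δ = [7.776e-07, 3.888e-07, 1.166e-06, 1.000e-06, 2.592e-07]  ψ = [0, 2, 0, 3, 0]  (obs o_4=1)
t=5: δ = [9.331e-08, 1.400e-07, 4.666e-08, 1.000e-07, 2.333e-08]  ψ = [0, 2, 0, 3, 2]  (obs o_5=3)
backtrack: best end state = 1; path = [0, 0, 0, 0, 2, 1]

path = [0, 0, 0, 0, 2, 1]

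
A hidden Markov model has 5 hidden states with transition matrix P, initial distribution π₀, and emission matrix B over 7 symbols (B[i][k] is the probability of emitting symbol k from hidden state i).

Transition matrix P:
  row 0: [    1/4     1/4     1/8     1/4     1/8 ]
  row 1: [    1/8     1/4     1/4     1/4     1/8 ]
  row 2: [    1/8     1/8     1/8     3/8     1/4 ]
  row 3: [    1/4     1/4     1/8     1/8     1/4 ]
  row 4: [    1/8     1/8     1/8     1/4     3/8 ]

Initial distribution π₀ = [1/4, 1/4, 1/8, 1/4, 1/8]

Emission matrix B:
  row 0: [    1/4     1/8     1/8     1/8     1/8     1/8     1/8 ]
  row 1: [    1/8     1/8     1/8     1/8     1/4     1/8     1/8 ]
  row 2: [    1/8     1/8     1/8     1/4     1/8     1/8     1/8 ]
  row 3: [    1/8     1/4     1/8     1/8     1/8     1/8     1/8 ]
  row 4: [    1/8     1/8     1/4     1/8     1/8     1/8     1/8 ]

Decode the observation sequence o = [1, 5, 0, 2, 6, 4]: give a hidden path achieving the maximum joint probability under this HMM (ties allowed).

t=0: δ = [3.125e-02, 3.125e-02, 1.562e-02, 6.250e-02, 1.562e-02]  (obs o_0=1)
t=1: δ = [1.953e-03, 1.953e-03, 9.766e-04, 9.766e-04, 1.953e-03]  ψ = [3, 3, 1, 0, 3]  (obs o_1=5)
t=2: δ = [1.221e-04, 6.104e-05, 6.104e-05, 6.104e-05, 9.155e-05]  ψ = [0, 0, 1, 0, 4]  (obs o_2=0)
t=3: δ = [3.815e-06, 3.815e-06, 1.907e-06, 3.815e-06, 8.583e-06]  ψ = [0, 0, 0, 0, 4]  (obs o_3=2)
t=4: δ = [1.341e-07, 1.341e-07, 1.341e-07, 2.682e-07, 4.023e-07]  ψ = [4, 4, 4, 4, 4]  (obs o_4=6)
t=5: δ = [8.382e-09, 1.676e-08, 6.286e-09, 1.257e-08, 1.886e-08]  ψ = [3, 3, 4, 4, 4]  (obs o_5=4)
backtrack: best end state = 4; path = [3, 4, 4, 4, 4, 4]

path = [3, 4, 4, 4, 4, 4]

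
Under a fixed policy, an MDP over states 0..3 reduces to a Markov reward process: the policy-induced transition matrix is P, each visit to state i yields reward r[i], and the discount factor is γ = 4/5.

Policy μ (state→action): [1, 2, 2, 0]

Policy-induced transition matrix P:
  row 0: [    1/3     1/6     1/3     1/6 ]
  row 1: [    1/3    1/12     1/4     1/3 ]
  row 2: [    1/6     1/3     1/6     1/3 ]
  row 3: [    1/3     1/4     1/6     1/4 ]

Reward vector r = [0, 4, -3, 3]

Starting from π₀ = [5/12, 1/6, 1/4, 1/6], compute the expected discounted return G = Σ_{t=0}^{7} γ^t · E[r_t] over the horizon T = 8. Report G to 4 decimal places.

G = 3.2819

t=0: π = [0.4167, 0.1667, 0.2500, 0.1667], E[r] = 0.4167, γ^t·E[r] = 0.416667, running G = 0.416667
t=1: π = [0.2917, 0.2083, 0.2500, 0.2500], E[r] = 0.8333, γ^t·E[r] = 0.666667, running G = 1.083333
t=2: π = [0.2917, 0.2118, 0.2326, 0.2639], E[r] = 0.9410, γ^t·E[r] = 0.602222, running G = 1.685556
t=3: π = [0.2946, 0.2098, 0.2329, 0.2627], E[r] = 0.9285, γ^t·E[r] = 0.475407, running G = 2.160963
t=4: π = [0.2945, 0.2099, 0.2332, 0.2623], E[r] = 0.9269, γ^t·E[r] = 0.379664, running G = 2.540627
t=5: π = [0.2945, 0.2099, 0.2332, 0.2624], E[r] = 0.9271, γ^t·E[r] = 0.303782, running G = 2.844409
t=6: π = [0.2945, 0.2099, 0.2332, 0.2624], E[r] = 0.9271, γ^t·E[r] = 0.243039, running G = 3.087448
t=7: π = [0.2945, 0.2099, 0.2332, 0.2624], E[r] = 0.9271, γ^t·E[r] = 0.194430, running G = 3.281878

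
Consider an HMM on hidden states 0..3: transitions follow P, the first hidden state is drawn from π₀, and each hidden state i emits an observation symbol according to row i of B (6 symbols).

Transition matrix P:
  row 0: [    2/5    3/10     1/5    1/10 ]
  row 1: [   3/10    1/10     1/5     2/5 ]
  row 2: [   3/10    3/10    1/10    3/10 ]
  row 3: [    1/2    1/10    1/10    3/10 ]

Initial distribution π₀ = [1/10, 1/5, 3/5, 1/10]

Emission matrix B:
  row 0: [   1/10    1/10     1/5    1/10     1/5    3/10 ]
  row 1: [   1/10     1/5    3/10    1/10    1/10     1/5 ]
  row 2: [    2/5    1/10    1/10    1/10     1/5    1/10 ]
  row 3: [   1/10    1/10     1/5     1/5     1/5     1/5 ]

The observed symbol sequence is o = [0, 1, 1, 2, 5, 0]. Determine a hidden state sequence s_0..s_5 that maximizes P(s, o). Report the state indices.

t=0: δ = [1.000e-02, 2.000e-02, 2.400e-01, 1.000e-02]  (obs o_0=0)
t=1: δ = [7.200e-03, 1.440e-02, 2.400e-03, 7.200e-03]  ψ = [2, 2, 2, 2]  (obs o_1=1)
t=2: δ = [4.320e-04, 4.320e-04, 2.880e-04, 5.760e-04]  ψ = [1, 0, 1, 1]  (obs o_2=1)
t=3: δ = [5.760e-05, 3.888e-05, 8.640e-06, 3.456e-05]  ψ = [3, 0, 0, 1]  (obs o_3=2)
t=4: δ = [6.912e-06, 3.456e-06, 1.152e-06, 3.110e-06]  ψ = [0, 0, 0, 1]  (obs o_4=5)
t=5: δ = [2.765e-07, 2.074e-07, 5.530e-07, 1.382e-07]  ψ = [0, 0, 0, 1]  (obs o_5=0)
backtrack: best end state = 2; path = [2, 1, 3, 0, 0, 2]

path = [2, 1, 3, 0, 0, 2]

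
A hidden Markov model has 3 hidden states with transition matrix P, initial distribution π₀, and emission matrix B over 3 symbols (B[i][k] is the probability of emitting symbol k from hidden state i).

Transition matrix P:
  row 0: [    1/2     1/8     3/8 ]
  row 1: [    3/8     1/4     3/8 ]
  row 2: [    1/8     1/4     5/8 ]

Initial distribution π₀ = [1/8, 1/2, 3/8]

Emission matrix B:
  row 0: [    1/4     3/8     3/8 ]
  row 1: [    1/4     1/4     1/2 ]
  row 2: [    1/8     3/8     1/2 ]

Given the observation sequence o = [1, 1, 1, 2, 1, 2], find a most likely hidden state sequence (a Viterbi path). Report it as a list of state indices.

path = [2, 2, 2, 2, 2, 2]

t=0: δ = [4.688e-02, 1.250e-01, 1.406e-01]  (obs o_0=1)
t=1: δ = [1.758e-02, 8.789e-03, 3.296e-02]  ψ = [1, 2, 2]  (obs o_1=1)
t=2: δ = [3.296e-03, 2.060e-03, 7.725e-03]  ψ = [0, 2, 2]  (obs o_2=1)
t=3: δ = [6.180e-04, 9.656e-04, 2.414e-03]  ψ = [0, 2, 2]  (obs o_3=2)
t=4: δ = [1.358e-04, 1.509e-04, 5.658e-04]  ψ = [1, 2, 2]  (obs o_4=1)
t=5: δ = [2.652e-05, 7.072e-05, 1.768e-04]  ψ = [2, 2, 2]  (obs o_5=2)
backtrack: best end state = 2; path = [2, 2, 2, 2, 2, 2]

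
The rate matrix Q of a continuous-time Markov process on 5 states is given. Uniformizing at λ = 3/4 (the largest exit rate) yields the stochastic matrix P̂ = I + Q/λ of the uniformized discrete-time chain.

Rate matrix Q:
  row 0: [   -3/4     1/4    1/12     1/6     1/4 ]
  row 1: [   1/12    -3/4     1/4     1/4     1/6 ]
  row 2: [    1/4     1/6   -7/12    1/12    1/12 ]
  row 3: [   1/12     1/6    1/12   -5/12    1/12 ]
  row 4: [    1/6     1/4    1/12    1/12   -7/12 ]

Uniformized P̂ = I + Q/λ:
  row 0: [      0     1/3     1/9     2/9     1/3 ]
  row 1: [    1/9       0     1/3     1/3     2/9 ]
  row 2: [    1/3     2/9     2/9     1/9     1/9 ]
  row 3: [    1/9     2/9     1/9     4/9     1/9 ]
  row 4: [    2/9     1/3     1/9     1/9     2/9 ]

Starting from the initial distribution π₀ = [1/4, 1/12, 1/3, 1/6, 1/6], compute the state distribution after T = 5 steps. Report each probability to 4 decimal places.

π = [0.1549, 0.2132, 0.1783, 0.2633, 0.1903]

t=0: π = [0.2500, 0.0833, 0.3333, 0.1667, 0.1667]
t=1: π = [0.1759, 0.2500, 0.1667, 0.2130, 0.1944]
t=2: π = [0.1502, 0.2078, 0.1852, 0.2572, 0.1996]
t=3: π = [0.1578, 0.2149, 0.1779, 0.2597, 0.1898]
t=4: π = [0.1542, 0.2131, 0.1786, 0.2630, 0.1911]
t=5: π = [0.1549, 0.2132, 0.1783, 0.2633, 0.1903]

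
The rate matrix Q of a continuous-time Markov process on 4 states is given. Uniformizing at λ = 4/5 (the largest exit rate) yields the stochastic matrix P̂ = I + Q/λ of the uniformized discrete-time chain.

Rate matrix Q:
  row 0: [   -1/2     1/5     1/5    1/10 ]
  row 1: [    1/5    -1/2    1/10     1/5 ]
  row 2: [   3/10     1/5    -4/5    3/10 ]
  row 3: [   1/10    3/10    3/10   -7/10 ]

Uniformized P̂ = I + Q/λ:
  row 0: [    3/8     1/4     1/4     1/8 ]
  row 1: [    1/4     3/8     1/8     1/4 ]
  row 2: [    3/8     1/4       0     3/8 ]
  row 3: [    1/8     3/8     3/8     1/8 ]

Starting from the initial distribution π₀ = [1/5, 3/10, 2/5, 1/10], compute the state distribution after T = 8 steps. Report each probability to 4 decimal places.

π = [0.2825, 0.3160, 0.1897, 0.2119]

t=0: π = [0.2000, 0.3000, 0.4000, 0.1000]
t=1: π = [0.3125, 0.3000, 0.1250, 0.2625]
t=2: π = [0.2719, 0.3203, 0.2141, 0.1938]
t=3: π = [0.2865, 0.3143, 0.1807, 0.2186]
t=4: π = [0.2811, 0.3166, 0.1929, 0.2094]
t=5: π = [0.2831, 0.3158, 0.1884, 0.2128]
t=6: π = [0.2823, 0.3161, 0.1900, 0.2116]
t=7: π = [0.2826, 0.3160, 0.1894, 0.2120]
t=8: π = [0.2825, 0.3160, 0.1897, 0.2119]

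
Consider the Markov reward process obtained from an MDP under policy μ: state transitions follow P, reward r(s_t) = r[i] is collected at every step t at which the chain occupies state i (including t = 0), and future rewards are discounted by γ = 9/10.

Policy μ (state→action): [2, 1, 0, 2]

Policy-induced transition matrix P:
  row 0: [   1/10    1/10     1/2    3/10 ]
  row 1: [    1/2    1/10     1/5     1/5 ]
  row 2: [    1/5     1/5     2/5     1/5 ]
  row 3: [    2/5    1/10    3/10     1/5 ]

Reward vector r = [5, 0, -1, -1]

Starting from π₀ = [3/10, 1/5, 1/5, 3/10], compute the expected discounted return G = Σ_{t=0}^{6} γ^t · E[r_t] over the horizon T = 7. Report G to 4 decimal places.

G = 4.0632

t=0: π = [0.3000, 0.2000, 0.2000, 0.3000], E[r] = 1.0000, γ^t·E[r] = 1.000000, running G = 1.000000
t=1: π = [0.2900, 0.1200, 0.3600, 0.2300], E[r] = 0.8600, γ^t·E[r] = 0.774000, running G = 1.774000
t=2: π = [0.2530, 0.1360, 0.3820, 0.2290], E[r] = 0.6540, γ^t·E[r] = 0.529740, running G = 2.303740
t=3: π = [0.2613, 0.1382, 0.3752, 0.2253], E[r] = 0.7060, γ^t·E[r] = 0.514674, running G = 2.818414
t=4: π = [0.2604, 0.1375, 0.3760, 0.2261], E[r] = 0.6999, γ^t·E[r] = 0.459178, running G = 3.277592
t=5: π = [0.2604, 0.1376, 0.3759, 0.2260], E[r] = 0.7003, γ^t·E[r] = 0.413493, running G = 3.691085
t=6: π = [0.2604, 0.1376, 0.3759, 0.2260], E[r] = 0.7002, γ^t·E[r] = 0.372139, running G = 4.063225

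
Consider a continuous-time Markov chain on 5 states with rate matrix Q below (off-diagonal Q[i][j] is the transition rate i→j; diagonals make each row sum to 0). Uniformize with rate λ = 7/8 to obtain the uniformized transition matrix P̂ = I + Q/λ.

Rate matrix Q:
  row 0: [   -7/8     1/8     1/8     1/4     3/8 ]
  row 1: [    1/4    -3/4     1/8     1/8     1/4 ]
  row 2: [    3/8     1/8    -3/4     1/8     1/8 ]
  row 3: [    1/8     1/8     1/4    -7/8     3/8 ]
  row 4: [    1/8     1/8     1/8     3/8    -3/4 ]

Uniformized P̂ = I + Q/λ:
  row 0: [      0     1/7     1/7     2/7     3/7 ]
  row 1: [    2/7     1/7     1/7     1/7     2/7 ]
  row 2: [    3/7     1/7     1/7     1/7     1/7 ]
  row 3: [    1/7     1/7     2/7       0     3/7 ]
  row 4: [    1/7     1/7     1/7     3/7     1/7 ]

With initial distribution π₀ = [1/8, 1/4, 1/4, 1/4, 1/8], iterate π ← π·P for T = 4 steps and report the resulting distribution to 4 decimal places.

t=0: π = [0.1250, 0.2500, 0.2500, 0.2500, 0.1250]
t=1: π = [0.2321, 0.1429, 0.1786, 0.1607, 0.2857]
t=2: π = [0.1811, 0.1429, 0.1658, 0.2347, 0.2755]
t=3: π = [0.1848, 0.1429, 0.1764, 0.2139, 0.2821]
t=4: π = [0.1873, 0.1429, 0.1734, 0.2193, 0.2772]

π = [0.1873, 0.1429, 0.1734, 0.2193, 0.2772]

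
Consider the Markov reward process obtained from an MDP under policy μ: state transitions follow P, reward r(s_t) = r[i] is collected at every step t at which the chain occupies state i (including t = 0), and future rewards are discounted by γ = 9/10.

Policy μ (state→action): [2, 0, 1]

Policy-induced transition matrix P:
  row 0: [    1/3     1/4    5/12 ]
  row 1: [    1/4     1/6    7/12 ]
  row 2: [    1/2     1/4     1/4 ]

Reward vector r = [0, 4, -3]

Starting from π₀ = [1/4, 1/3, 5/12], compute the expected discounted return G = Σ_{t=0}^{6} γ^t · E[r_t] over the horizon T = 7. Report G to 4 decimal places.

G = -1.0149

t=0: π = [0.2500, 0.3333, 0.4167], E[r] = 0.0833, γ^t·E[r] = 0.083333, running G = 0.083333
t=1: π = [0.3750, 0.2222, 0.4028], E[r] = -0.3194, γ^t·E[r] = -0.287500, running G = -0.204167
t=2: π = [0.3819, 0.2315, 0.3866], E[r] = -0.2338, γ^t·E[r] = -0.189375, running G = -0.393542
t=3: π = [0.3785, 0.2307, 0.3908], E[r] = -0.2496, γ^t·E[r] = -0.181969, running G = -0.575510
t=4: π = [0.3792, 0.2308, 0.3900], E[r] = -0.2468, γ^t·E[r] = -0.161958, running G = -0.737468
t=5: π = [0.3791, 0.2308, 0.3901], E[r] = -0.2473, γ^t·E[r] = -0.146040, running G = -0.883509
t=6: π = [0.3791, 0.2308, 0.3901], E[r] = -0.2472, γ^t·E[r] = -0.131394, running G = -1.014903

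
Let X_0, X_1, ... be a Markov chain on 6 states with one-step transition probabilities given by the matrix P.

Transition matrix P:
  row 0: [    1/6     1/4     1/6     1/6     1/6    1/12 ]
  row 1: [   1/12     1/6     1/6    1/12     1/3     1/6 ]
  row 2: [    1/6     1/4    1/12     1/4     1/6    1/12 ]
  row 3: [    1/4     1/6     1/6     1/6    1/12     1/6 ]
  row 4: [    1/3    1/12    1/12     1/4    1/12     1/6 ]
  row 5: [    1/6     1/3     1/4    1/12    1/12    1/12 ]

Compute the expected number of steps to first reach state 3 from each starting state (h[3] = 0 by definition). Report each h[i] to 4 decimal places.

First-step conditioning: h[3] = 0; for i ≠ 3, h[i] = 1 + Σ_k P[i][k]·h[k].
  h[0] = 1 + 1/6·h[0] + 1/4·h[1] + 1/6·h[2] + 1/6·h[4] + 1/12·h[5]
  h[1] = 1 + 1/12·h[0] + 1/6·h[1] + 1/6·h[2] + 1/3·h[4] + 1/6·h[5]
  h[2] = 1 + 1/6·h[0] + 1/4·h[1] + 1/12·h[2] + 1/6·h[4] + 1/12·h[5]
  h[4] = 1 + 1/3·h[0] + 1/12·h[1] + 1/12·h[2] + 1/12·h[4] + 1/6·h[5]
  h[5] = 1 + 1/6·h[0] + 1/3·h[1] + 1/4·h[2] + 1/12·h[4] + 1/12·h[5]
Solving the 5×5 linear system over states ≠ 3 gives exactly h = [13468/2243, 28881/4486, 12432/2243, 0, 24909/4486, 29339/4486] (h[3] = 0 is the target).

h = [6.0045, 6.4380, 5.5426, 0.0000, 5.5526, 6.5401]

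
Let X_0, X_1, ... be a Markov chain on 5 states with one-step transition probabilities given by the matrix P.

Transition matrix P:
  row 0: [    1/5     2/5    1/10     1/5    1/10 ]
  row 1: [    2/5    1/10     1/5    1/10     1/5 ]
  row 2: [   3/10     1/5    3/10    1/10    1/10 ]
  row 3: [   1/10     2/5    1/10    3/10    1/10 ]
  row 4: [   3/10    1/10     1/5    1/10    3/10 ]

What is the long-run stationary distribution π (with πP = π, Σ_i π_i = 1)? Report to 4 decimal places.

Balance equations π_j = Σ_i π_i·P[i][j]:
  π_0 = 1/5·π_0 + 2/5·π_1 + 3/10·π_2 + 1/10·π_3 + 3/10·π_4
  π_1 = 2/5·π_0 + 1/10·π_1 + 1/5·π_2 + 2/5·π_3 + 1/10·π_4
  π_2 = 1/10·π_0 + 1/5·π_1 + 3/10·π_2 + 1/10·π_3 + 1/5·π_4
  π_3 = 1/5·π_0 + 1/10·π_1 + 1/10·π_2 + 3/10·π_3 + 1/10·π_4
  normalize: π_0 + π_1 + π_2 + π_3 + π_4 = 1
Solving the linear system gives exactly π = [349/1311, 107/437, 153/874, 415/2622, 68/437].

π = [0.2662, 0.2449, 0.1751, 0.1583, 0.1556]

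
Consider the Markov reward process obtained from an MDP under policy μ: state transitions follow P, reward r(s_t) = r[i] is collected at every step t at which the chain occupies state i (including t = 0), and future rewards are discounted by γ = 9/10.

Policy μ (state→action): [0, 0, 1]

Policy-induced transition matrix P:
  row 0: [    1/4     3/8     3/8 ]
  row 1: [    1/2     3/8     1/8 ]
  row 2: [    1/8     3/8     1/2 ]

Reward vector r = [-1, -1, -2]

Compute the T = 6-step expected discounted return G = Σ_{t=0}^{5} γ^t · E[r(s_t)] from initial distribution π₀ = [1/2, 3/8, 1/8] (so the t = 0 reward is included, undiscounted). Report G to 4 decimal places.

t=0: π = [0.5000, 0.3750, 0.1250], E[r] = -1.1250, γ^t·E[r] = -1.125000, running G = -1.125000
t=1: π = [0.3281, 0.3750, 0.2969], E[r] = -1.2969, γ^t·E[r] = -1.167188, running G = -2.292188
t=2: π = [0.3066, 0.3750, 0.3184], E[r] = -1.3184, γ^t·E[r] = -1.067871, running G = -3.360059
t=3: π = [0.3040, 0.3750, 0.3210], E[r] = -1.3210, γ^t·E[r] = -0.963042, running G = -4.323100
t=4: π = [0.3036, 0.3750, 0.3214], E[r] = -1.3214, γ^t·E[r] = -0.866958, running G = -5.190058
t=5: π = [0.3036, 0.3750, 0.3214], E[r] = -1.3214, γ^t·E[r] = -0.780287, running G = -5.970345

G = -5.9703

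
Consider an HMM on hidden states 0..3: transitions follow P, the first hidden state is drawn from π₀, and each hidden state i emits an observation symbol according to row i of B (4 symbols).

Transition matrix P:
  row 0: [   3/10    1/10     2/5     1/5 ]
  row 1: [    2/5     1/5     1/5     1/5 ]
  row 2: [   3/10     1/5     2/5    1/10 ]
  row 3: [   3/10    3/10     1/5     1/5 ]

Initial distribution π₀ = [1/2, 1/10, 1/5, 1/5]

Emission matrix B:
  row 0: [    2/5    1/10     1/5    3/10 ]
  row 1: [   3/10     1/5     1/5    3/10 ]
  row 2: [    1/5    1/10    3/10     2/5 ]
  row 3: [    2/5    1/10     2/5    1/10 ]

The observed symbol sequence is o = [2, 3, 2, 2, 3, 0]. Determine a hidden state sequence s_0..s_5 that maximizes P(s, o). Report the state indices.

t=0: δ = [1.000e-01, 2.000e-02, 6.000e-02, 8.000e-02]  (obs o_0=2)
t=1: δ = [9.000e-03, 7.200e-03, 1.600e-02, 2.000e-03]  ψ = [0, 3, 0, 0]  (obs o_1=3)
t=2: δ = [9.600e-04, 6.400e-04, 1.920e-03, 7.200e-04]  ψ = [2, 2, 2, 0]  (obs o_2=2)
t=3: δ = [1.152e-04, 7.680e-05, 2.304e-04, 7.680e-05]  ψ = [2, 2, 2, 0]  (obs o_3=2)
t=4: δ = [2.074e-05, 1.382e-05, 3.686e-05, 2.304e-06]  ψ = [2, 2, 2, 0]  (obs o_4=3)
t=5: δ = [4.424e-06, 2.212e-06, 2.949e-06, 1.659e-06]  ψ = [2, 2, 2, 0]  (obs o_5=0)
backtrack: best end state = 0; path = [0, 2, 2, 2, 2, 0]

path = [0, 2, 2, 2, 2, 0]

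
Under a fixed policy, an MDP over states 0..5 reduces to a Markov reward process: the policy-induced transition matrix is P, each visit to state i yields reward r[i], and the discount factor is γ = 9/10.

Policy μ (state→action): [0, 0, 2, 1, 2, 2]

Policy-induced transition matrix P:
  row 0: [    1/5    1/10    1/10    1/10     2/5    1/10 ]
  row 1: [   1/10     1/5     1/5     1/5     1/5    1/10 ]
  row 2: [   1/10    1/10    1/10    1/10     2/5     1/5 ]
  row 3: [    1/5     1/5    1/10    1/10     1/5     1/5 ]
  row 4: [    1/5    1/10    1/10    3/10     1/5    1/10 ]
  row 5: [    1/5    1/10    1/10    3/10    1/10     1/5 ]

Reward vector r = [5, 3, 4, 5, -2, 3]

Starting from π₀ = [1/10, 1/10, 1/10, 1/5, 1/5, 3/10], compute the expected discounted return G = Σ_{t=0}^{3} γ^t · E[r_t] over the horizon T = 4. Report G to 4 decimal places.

G = 9.3041

t=0: π = [0.1000, 0.1000, 0.1000, 0.2000, 0.2000, 0.3000], E[r] = 2.7000, γ^t·E[r] = 2.700000, running G = 2.700000
t=1: π = [0.1800, 0.1300, 0.1100, 0.2100, 0.2100, 0.1600], E[r] = 2.8400, γ^t·E[r] = 2.556000, running G = 5.256000
t=2: π = [0.1760, 0.1340, 0.1130, 0.1870, 0.2420, 0.1480], E[r] = 2.6290, γ^t·E[r] = 2.129490, running G = 7.385490
t=3: π = [0.1753, 0.1321, 0.1134, 0.1914, 0.2430, 0.1448], E[r] = 2.6318, γ^t·E[r] = 1.918582, running G = 9.304072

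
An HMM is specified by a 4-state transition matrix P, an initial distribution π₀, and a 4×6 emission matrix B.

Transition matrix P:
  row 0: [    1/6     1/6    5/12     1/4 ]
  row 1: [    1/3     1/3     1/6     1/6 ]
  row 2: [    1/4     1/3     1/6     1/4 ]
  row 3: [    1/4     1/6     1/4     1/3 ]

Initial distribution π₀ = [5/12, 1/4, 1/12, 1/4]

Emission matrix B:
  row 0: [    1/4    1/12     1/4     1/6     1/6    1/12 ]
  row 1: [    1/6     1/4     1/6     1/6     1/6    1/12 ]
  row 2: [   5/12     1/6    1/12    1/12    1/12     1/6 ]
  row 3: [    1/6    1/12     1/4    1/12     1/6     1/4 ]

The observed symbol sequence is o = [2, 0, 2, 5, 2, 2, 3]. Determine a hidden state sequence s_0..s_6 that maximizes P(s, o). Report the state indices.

path = [0, 2, 3, 3, 3, 3, 0]

t=0: δ = [1.042e-01, 4.167e-02, 6.944e-03, 6.250e-02]  (obs o_0=2)
t=1: δ = [4.340e-03, 2.894e-03, 1.808e-02, 4.340e-03]  ψ = [0, 0, 0, 0]  (obs o_1=0)
t=2: δ = [1.130e-03, 1.005e-03, 2.512e-04, 1.130e-03]  ψ = [2, 2, 2, 2]  (obs o_2=2)
t=3: δ = [2.791e-05, 2.791e-05, 7.849e-05, 9.419e-05]  ψ = [1, 1, 0, 3]  (obs o_3=5)
t=4: δ = [5.887e-06, 4.361e-06, 1.962e-06, 7.849e-06]  ψ = [3, 2, 3, 3]  (obs o_4=2)
t=5: δ = [4.906e-07, 2.423e-07, 2.044e-07, 6.541e-07]  ψ = [3, 1, 0, 3]  (obs o_5=2)
t=6: δ = [2.725e-08, 1.817e-08, 1.703e-08, 1.817e-08]  ψ = [3, 3, 0, 3]  (obs o_6=3)
backtrack: best end state = 0; path = [0, 2, 3, 3, 3, 3, 0]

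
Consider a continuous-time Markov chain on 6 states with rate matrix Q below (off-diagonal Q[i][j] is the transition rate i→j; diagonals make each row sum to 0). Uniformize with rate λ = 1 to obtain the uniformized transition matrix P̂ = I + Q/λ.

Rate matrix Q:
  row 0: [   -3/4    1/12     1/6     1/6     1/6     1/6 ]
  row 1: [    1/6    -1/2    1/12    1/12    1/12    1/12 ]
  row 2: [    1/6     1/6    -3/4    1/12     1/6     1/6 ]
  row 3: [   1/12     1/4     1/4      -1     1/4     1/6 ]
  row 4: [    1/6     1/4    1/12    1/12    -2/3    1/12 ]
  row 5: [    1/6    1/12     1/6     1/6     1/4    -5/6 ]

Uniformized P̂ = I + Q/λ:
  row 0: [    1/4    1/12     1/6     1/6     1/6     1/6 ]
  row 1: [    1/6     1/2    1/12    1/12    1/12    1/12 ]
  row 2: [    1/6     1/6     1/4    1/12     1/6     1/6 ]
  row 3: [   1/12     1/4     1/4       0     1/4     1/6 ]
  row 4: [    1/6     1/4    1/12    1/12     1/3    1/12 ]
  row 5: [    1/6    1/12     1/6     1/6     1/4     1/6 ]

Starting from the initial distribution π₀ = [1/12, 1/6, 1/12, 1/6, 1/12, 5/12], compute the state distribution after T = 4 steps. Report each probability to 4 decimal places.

π = [0.1727, 0.2484, 0.1504, 0.1002, 0.1989, 0.1295]

t=0: π = [0.0833, 0.1667, 0.0833, 0.1667, 0.0833, 0.4167]
t=1: π = [0.1597, 0.2014, 0.1667, 0.1111, 0.2153, 0.1458]
t=2: π = [0.1707, 0.2355, 0.1551, 0.0995, 0.2072, 0.1319]
t=3: π = [0.1726, 0.2455, 0.1510, 0.1003, 0.2009, 0.1298]
t=4: π = [0.1727, 0.2484, 0.1504, 0.1002, 0.1989, 0.1295]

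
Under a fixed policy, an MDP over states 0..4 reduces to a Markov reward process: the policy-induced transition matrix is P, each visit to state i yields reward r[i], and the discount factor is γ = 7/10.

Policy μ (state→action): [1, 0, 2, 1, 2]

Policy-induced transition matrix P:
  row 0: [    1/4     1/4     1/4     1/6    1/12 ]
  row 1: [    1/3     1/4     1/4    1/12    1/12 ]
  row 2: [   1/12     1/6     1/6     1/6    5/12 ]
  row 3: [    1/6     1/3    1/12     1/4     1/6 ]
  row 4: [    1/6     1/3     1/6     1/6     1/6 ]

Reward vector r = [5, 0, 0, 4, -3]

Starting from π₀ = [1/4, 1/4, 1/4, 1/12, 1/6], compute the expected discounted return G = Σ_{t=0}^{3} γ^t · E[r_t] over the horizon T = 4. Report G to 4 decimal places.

G = 2.8056

t=0: π = [0.2500, 0.2500, 0.2500, 0.0833, 0.1667], E[r] = 1.0833, γ^t·E[r] = 1.083333, running G = 1.083333
t=1: π = [0.2083, 0.2500, 0.2014, 0.1528, 0.1875], E[r] = 1.0903, γ^t·E[r] = 0.763194, running G = 1.846528
t=2: π = [0.2089, 0.2616, 0.1921, 0.1586, 0.1788], E[r] = 1.1424, γ^t·E[r] = 0.559757, running G = 2.406285
t=3: π = [0.2117, 0.2621, 0.1927, 0.1581, 0.1755], E[r] = 1.1642, γ^t·E[r] = 0.399307, running G = 2.805591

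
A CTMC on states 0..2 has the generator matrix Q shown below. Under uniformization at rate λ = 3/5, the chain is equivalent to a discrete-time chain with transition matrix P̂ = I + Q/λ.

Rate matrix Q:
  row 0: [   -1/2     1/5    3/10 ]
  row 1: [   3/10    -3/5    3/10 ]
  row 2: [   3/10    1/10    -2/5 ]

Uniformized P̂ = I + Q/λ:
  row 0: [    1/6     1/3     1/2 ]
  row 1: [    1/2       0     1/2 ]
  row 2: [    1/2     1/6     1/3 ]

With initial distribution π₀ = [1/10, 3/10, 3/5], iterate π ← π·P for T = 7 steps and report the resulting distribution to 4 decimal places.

t=0: π = [0.1000, 0.3000, 0.6000]
t=1: π = [0.4667, 0.1333, 0.4000]
t=2: π = [0.3444, 0.2222, 0.4333]
t=3: π = [0.3852, 0.1870, 0.4278]
t=4: π = [0.3716, 0.1997, 0.4287]
t=5: π = [0.3761, 0.1953, 0.4285]
t=6: π = [0.3746, 0.1968, 0.4286]
t=7: π = [0.3751, 0.1963, 0.4286]

π = [0.3751, 0.1963, 0.4286]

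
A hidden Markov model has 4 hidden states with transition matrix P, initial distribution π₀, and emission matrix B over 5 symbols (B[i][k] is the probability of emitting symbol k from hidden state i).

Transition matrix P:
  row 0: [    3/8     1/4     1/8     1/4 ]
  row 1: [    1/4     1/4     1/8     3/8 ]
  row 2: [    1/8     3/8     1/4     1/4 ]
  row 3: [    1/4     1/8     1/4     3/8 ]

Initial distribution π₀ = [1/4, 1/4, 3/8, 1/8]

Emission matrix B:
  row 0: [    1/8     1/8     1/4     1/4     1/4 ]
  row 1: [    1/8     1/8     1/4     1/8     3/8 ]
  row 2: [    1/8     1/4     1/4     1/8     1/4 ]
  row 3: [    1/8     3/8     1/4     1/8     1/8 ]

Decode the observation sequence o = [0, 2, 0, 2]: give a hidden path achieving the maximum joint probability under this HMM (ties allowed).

t=0: δ = [3.125e-02, 3.125e-02, 4.688e-02, 1.562e-02]  (obs o_0=0)
t=1: δ = [2.930e-03, 4.395e-03, 2.930e-03, 2.930e-03]  ψ = [0, 2, 2, 1]  (obs o_1=2)
t=2: δ = [1.373e-04, 1.373e-04, 9.155e-05, 2.060e-04]  ψ = [0, 1, 2, 1]  (obs o_2=0)
t=3: δ = [1.287e-05, 8.583e-06, 1.287e-05, 1.931e-05]  ψ = [0, 0, 3, 3]  (obs o_3=2)
backtrack: best end state = 3; path = [2, 1, 3, 3]

path = [2, 1, 3, 3]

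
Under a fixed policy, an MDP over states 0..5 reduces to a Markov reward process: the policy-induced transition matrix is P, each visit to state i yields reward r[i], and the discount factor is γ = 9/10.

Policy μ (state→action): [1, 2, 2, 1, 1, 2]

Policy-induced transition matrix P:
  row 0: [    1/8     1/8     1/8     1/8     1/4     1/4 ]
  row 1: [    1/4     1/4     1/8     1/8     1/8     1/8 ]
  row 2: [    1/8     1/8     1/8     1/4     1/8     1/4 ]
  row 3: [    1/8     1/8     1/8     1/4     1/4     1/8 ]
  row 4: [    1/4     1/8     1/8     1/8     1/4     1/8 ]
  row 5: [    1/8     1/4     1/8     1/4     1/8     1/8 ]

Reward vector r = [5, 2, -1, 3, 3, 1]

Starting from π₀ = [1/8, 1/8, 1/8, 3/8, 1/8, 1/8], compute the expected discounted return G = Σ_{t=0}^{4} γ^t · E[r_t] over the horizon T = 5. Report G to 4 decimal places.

t=0: π = [0.1250, 0.1250, 0.1250, 0.3750, 0.1250, 0.1250], E[r] = 2.3750, γ^t·E[r] = 2.375000, running G = 2.375000
t=1: π = [0.1563, 0.1563, 0.1250, 0.2031, 0.2031, 0.1563], E[r] = 2.3438, γ^t·E[r] = 2.109375, running G = 4.484375
t=2: π = [0.1699, 0.1641, 0.1250, 0.1855, 0.1953, 0.1602], E[r] = 2.3555, γ^t·E[r] = 1.907930, running G = 6.392305
t=3: π = [0.1699, 0.1655, 0.1250, 0.1838, 0.1938, 0.1619], E[r] = 2.3506, γ^t·E[r] = 1.713577, running G = 8.105882
t=4: π = [0.1699, 0.1659, 0.1250, 0.1838, 0.1935, 0.1619], E[r] = 2.3502, γ^t·E[r] = 1.541959, running G = 9.647841

G = 9.6478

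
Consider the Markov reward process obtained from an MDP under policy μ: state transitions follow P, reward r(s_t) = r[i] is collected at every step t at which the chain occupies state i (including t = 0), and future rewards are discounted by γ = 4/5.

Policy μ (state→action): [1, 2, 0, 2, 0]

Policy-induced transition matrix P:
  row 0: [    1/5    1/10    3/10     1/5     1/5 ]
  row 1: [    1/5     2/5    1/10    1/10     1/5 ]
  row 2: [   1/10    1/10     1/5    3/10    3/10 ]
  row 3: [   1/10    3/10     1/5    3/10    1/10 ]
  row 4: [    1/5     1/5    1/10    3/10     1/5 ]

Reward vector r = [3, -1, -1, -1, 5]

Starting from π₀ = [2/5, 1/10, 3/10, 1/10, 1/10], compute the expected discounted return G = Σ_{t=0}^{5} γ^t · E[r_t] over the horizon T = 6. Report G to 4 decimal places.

G = 3.4702

t=0: π = [0.4000, 0.1000, 0.3000, 0.1000, 0.1000], E[r] = 1.2000, γ^t·E[r] = 1.200000, running G = 1.200000
t=1: π = [0.1600, 0.1600, 0.2200, 0.2400, 0.2200], E[r] = 0.9600, γ^t·E[r] = 0.768000, running G = 1.968000
t=2: π = [0.1540, 0.2180, 0.1780, 0.2520, 0.1980], E[r] = 0.8040, γ^t·E[r] = 0.514560, running G = 2.482560
t=3: π = [0.1570, 0.2356, 0.1738, 0.2410, 0.1926], E[r] = 0.7836, γ^t·E[r] = 0.401203, running G = 2.883763
t=4: π = [0.1585, 0.2381, 0.1729, 0.2372, 0.1933], E[r] = 0.7938, γ^t·E[r] = 0.325124, running G = 3.208887
t=5: π = [0.1590, 0.2382, 0.1727, 0.2365, 0.1936], E[r] = 0.7974, γ^t·E[r] = 0.261291, running G = 3.470178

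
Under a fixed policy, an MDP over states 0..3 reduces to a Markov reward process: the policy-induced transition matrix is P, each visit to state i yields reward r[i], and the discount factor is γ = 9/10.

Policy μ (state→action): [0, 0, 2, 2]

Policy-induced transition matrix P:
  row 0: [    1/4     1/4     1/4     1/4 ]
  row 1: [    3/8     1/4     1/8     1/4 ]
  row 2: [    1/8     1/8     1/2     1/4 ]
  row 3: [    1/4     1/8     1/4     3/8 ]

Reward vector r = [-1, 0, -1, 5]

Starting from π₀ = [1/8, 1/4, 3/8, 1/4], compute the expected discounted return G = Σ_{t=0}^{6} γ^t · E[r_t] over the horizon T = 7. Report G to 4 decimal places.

t=0: π = [0.1250, 0.2500, 0.3750, 0.2500], E[r] = 0.7500, γ^t·E[r] = 0.750000, running G = 0.750000
t=1: π = [0.2344, 0.1719, 0.3125, 0.2813], E[r] = 0.8594, γ^t·E[r] = 0.773438, running G = 1.523438
t=2: π = [0.2324, 0.1758, 0.3066, 0.2852], E[r] = 0.8867, γ^t·E[r] = 0.718242, running G = 2.241680
t=3: π = [0.2336, 0.1760, 0.3047, 0.2856], E[r] = 0.8899, γ^t·E[r] = 0.648732, running G = 2.890411
t=4: π = [0.2339, 0.1762, 0.3042, 0.2857], E[r] = 0.8904, γ^t·E[r] = 0.584219, running G = 3.474630
t=5: π = [0.2340, 0.1763, 0.3040, 0.2857], E[r] = 0.8905, γ^t·E[r] = 0.525858, running G = 4.000488
t=6: π = [0.2340, 0.1763, 0.3040, 0.2857], E[r] = 0.8906, γ^t·E[r] = 0.473285, running G = 4.473773

G = 4.4738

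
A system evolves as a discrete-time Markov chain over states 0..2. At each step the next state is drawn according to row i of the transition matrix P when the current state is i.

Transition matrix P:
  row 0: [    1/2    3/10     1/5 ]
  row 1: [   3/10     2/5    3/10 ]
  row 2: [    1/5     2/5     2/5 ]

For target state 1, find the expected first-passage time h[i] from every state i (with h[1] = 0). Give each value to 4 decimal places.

h = [3.0769, 0.0000, 2.6923]

First-step conditioning: h[1] = 0; for i ≠ 1, h[i] = 1 + Σ_k P[i][k]·h[k].
  h[0] = 1 + 1/2·h[0] + 1/5·h[2]
  h[2] = 1 + 1/5·h[0] + 2/5·h[2]
Solving the 2×2 linear system over states ≠ 1 gives exactly h = [40/13, 0, 35/13] (h[1] = 0 is the target).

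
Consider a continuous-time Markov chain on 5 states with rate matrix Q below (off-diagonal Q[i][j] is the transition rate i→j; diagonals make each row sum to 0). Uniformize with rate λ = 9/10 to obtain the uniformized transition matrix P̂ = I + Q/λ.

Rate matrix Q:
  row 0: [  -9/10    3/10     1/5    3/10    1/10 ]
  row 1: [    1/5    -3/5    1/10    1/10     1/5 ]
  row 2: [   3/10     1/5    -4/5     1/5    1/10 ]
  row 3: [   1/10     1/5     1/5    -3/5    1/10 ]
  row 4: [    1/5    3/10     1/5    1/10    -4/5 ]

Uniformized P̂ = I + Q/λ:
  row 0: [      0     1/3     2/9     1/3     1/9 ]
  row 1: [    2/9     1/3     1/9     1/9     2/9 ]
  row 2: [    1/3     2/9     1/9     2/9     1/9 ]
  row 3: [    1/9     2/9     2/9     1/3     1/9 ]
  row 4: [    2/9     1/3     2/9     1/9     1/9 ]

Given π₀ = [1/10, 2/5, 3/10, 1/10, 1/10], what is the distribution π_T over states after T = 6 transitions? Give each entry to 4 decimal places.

t=0: π = [0.1000, 0.4000, 0.3000, 0.1000, 0.1000]
t=1: π = [0.2222, 0.2889, 0.1444, 0.1889, 0.1556]
t=2: π = [0.1679, 0.2963, 0.1741, 0.2185, 0.1432]
t=3: π = [0.1800, 0.2897, 0.1700, 0.2163, 0.1440]
t=4: π = [0.1771, 0.2904, 0.1711, 0.2181, 0.1433]
t=5: π = [0.1777, 0.2901, 0.1709, 0.2179, 0.1434]
t=6: π = [0.1775, 0.2901, 0.1710, 0.2180, 0.1433]

π = [0.1775, 0.2901, 0.1710, 0.2180, 0.1433]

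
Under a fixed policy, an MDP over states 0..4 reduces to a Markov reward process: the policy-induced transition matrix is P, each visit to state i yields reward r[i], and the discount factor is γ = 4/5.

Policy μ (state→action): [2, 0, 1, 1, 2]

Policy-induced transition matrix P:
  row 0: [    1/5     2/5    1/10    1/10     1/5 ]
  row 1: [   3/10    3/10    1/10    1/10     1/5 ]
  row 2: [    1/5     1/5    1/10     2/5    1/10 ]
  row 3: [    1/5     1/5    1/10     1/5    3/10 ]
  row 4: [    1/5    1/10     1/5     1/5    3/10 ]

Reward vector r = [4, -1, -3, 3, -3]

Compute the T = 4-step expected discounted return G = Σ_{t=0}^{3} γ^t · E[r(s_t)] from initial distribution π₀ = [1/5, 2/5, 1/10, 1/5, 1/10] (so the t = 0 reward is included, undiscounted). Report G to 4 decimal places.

G = 0.6888

t=0: π = [0.2000, 0.4000, 0.1000, 0.2000, 0.1000], E[r] = 0.4000, γ^t·E[r] = 0.400000, running G = 0.400000
t=1: π = [0.2400, 0.2700, 0.1100, 0.1600, 0.2200], E[r] = 0.1800, γ^t·E[r] = 0.144000, running G = 0.544000
t=2: π = [0.2270, 0.2530, 0.1220, 0.1710, 0.2270], E[r] = 0.1210, γ^t·E[r] = 0.077440, running G = 0.621440
t=3: π = [0.2253, 0.2480, 0.1227, 0.1764, 0.2276], E[r] = 0.1315, γ^t·E[r] = 0.067328, running G = 0.688768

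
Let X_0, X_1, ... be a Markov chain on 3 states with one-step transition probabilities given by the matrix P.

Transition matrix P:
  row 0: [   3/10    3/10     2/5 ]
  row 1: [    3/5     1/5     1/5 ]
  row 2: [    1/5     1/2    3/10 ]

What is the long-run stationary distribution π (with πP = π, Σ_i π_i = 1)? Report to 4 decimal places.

Balance equations π_j = Σ_i π_i·P[i][j]:
  π_0 = 3/10·π_0 + 3/5·π_1 + 1/5·π_2
  π_1 = 3/10·π_0 + 1/5·π_1 + 1/2·π_2
  normalize: π_0 + π_1 + π_2 = 1
Solving the linear system gives exactly π = [46/125, 41/125, 38/125].

π = [0.3680, 0.3280, 0.3040]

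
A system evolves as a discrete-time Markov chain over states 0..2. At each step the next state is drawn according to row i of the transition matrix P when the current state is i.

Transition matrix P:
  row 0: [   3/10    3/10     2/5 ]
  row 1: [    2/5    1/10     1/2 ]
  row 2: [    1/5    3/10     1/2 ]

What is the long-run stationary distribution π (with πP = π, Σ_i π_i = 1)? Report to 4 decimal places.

Balance equations π_j = Σ_i π_i·P[i][j]:
  π_0 = 3/10·π_0 + 2/5·π_1 + 1/5·π_2
  π_1 = 3/10·π_0 + 1/10·π_1 + 3/10·π_2
  normalize: π_0 + π_1 + π_2 = 1
Solving the linear system gives exactly π = [5/18, 1/4, 17/36].

π = [0.2778, 0.2500, 0.4722]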